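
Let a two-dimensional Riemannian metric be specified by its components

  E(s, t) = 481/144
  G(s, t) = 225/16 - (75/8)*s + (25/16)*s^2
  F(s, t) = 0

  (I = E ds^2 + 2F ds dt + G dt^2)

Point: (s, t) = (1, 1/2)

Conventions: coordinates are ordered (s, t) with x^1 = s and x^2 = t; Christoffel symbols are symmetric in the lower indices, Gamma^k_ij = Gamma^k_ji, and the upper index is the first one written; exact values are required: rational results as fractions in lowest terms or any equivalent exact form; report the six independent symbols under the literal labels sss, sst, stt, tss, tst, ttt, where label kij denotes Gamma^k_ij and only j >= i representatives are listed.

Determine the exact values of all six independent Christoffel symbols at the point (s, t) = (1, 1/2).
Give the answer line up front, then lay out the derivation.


Answer: Gamma_sss = 0, Gamma_sst = 0, Gamma_stt = 450/481, Gamma_tss = 0, Gamma_tst = -1/2, Gamma_ttt = 0

E = 481/144, F = 0, G = 25/4 at the point
E_s = 0, E_t = 0, F_s = 0, F_t = 0, G_s = -25/4, G_t = 0
EG - F^2 = 12025/576;  g^inv = (576/12025) * [[25/4, 0], [0, 481/144]]
first-kind symbols [ij,l] = (1/2)(d_i g_jl + d_j g_il - d_l g_ij): [ss,s] = E_s/2 = 0, [ss,t] = F_s - E_t/2 = 0, [st,s] = E_t/2 = 0, [st,t] = G_s/2 = -25/8, [tt,s] = F_t - G_s/2 = 25/8, [tt,t] = G_t/2 = 0
Gamma^s_ij = (G*[ij,s] - F*[ij,t])/(EG - F^2), Gamma^t_ij = (E*[ij,t] - F*[ij,s])/(EG - F^2)


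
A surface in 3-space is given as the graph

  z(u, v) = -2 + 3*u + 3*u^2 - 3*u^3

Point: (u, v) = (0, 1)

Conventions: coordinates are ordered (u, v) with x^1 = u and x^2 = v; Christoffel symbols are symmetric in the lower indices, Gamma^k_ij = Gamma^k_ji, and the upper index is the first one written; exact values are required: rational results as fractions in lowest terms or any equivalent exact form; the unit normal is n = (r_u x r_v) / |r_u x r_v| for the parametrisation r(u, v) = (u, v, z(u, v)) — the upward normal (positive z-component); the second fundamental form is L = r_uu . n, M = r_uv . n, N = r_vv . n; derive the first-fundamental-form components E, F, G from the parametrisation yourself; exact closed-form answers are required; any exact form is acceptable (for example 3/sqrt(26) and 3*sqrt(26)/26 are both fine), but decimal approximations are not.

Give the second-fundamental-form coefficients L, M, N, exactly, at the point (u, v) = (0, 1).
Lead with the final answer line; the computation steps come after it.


Answer: L = 3*sqrt(10)/5, M = 0, N = 0

z_u = 3, z_v = 0, z_uu = 6, z_uv = 0, z_vv = 0
E = 10, F = 0, G = 1; answer radicand W^2 = 10
unnormalised second-form numerators: l = 6, m = 0, n = 0; L = l/sqrt(10), and similarly M = m/sqrt(W^2), N = n/sqrt(W^2)


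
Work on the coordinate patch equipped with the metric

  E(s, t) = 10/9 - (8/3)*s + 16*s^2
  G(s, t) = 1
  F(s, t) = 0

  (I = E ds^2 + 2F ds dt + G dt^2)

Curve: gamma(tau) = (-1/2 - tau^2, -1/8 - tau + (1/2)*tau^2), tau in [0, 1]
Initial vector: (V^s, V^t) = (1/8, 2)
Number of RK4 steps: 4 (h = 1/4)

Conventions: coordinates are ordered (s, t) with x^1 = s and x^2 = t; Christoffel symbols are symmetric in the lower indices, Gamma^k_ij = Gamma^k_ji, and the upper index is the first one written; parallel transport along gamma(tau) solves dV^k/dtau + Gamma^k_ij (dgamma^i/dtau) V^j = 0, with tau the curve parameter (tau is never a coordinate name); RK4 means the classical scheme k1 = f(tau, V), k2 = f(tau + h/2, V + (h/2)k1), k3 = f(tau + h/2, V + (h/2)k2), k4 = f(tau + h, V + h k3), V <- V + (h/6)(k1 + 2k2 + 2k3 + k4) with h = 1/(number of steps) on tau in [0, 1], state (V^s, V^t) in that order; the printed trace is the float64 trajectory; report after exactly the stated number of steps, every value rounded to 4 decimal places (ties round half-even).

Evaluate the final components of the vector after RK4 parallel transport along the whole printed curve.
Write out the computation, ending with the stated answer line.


gamma'(tau) = (-2*tau, -1 + tau); f(tau, V)^k = -Gamma^k_ij(gamma(tau)) gamma'^i(tau) V^j; h = 1/4; intermediate values shown to 6 dp
curve data and Christoffel symbols at the stage parameters:
  tau = 0.000000: gamma = (-0.500000, -0.125000), gamma' = (0.000000, -1.000000); Gamma_sss = -1.448276, Gamma_sst = 0.000000, Gamma_stt = 0.000000, Gamma_tss = 0.000000, Gamma_tst = 0.000000, Gamma_ttt = 0.000000
  tau = 0.125000: gamma = (-0.515625, -0.242188), gamma' = (-0.250000, -0.875000); Gamma_sss = -1.421856, Gamma_sst = 0.000000, Gamma_stt = 0.000000, Gamma_tss = 0.000000, Gamma_tst = 0.000000, Gamma_ttt = 0.000000
  tau = 0.250000: gamma = (-0.562500, -0.343750), gamma' = (-0.500000, -0.750000); Gamma_sss = -1.346606, Gamma_sst = 0.000000, Gamma_stt = 0.000000, Gamma_tss = 0.000000, Gamma_tst = 0.000000, Gamma_ttt = 0.000000
  tau = 0.375000: gamma = (-0.640625, -0.429688), gamma' = (-0.750000, -0.625000); Gamma_sss = -1.234127, Gamma_sst = 0.000000, Gamma_stt = 0.000000, Gamma_tss = 0.000000, Gamma_tst = 0.000000, Gamma_ttt = 0.000000
  tau = 0.500000: gamma = (-0.750000, -0.500000), gamma' = (-1.000000, -0.500000); Gamma_sss = -1.100917, Gamma_sst = 0.000000, Gamma_stt = 0.000000, Gamma_tss = 0.000000, Gamma_tst = 0.000000, Gamma_ttt = 0.000000
  tau = 0.625000: gamma = (-0.890625, -0.554688), gamma' = (-1.250000, -0.375000); Gamma_sss = -0.963271, Gamma_sst = 0.000000, Gamma_stt = 0.000000, Gamma_tss = 0.000000, Gamma_tst = 0.000000, Gamma_ttt = 0.000000
  tau = 0.750000: gamma = (-1.062500, -0.593750), gamma' = (-1.500000, -0.250000); Gamma_sss = -0.833070, Gamma_sst = 0.000000, Gamma_stt = 0.000000, Gamma_tss = 0.000000, Gamma_tst = 0.000000, Gamma_ttt = 0.000000
  tau = 0.875000: gamma = (-1.265625, -0.617188), gamma' = (-1.750000, -0.125000); Gamma_sss = -0.716697, Gamma_sst = 0.000000, Gamma_stt = 0.000000, Gamma_tss = 0.000000, Gamma_tst = 0.000000, Gamma_ttt = 0.000000
  tau = 1.000000: gamma = (-1.500000, -0.625000), gamma' = (-2.000000, 0.000000); Gamma_sss = -0.616216, Gamma_sst = 0.000000, Gamma_stt = 0.000000, Gamma_tss = 0.000000, Gamma_tst = 0.000000, Gamma_ttt = 0.000000
step 0: V^s = 0.1250, V^t = 2.0000
step 1: k1 = (0.000000, 0.000000), k2 = (-0.044433, 0.000000), k3 = (-0.042459, 0.000000), k4 = (-0.077016, 0.000000); V <- V + (h/6)(k1 + 2k2 + 2k3 + k4): V^s = 0.1146, V^t = 2.0000
step 2: k1 = (-0.077127, 0.000000), k2 = (-0.097103, 0.000000), k3 = (-0.094792, 0.000000), k4 = (-0.100021, 0.000000); V <- V + (h/6)(k1 + 2k2 + 2k3 + k4): V^s = 0.0912, V^t = 2.0000
step 3: k1 = (-0.100379, 0.000000), k2 = (-0.094678, 0.000000), k3 = (-0.095536, 0.000000), k4 = (-0.084090, 0.000000); V <- V + (h/6)(k1 + 2k2 + 2k3 + k4): V^s = 0.0676, V^t = 2.0000
step 4: k1 = (-0.084524, 0.000000), k2 = (-0.071584, 0.000000), k3 = (-0.073613, 0.000000), k4 = (-0.060681, 0.000000); V <- V + (h/6)(k1 + 2k2 + 2k3 + k4): V^s = 0.0495, V^t = 2.0000

Answer: V^s = 0.0495, V^t = 2.0000


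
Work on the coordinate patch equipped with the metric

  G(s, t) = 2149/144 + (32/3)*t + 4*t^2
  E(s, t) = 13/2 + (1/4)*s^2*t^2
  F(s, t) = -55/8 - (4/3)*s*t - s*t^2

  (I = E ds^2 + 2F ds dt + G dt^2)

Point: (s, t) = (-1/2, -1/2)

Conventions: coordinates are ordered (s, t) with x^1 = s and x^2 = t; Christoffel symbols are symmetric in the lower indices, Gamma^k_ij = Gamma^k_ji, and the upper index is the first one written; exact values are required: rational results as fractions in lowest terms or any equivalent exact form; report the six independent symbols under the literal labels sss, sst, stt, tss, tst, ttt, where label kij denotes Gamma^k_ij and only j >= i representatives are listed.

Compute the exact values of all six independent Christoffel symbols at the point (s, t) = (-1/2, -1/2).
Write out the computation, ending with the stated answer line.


E = 417/64, F = -85/12, G = 1525/144 at the point
E_s = -1/16, E_t = -1/16, F_s = 5/12, F_t = 1/6, G_s = 0, G_t = 20/3
EG - F^2 = 173525/9216;  g^inv = (9216/173525) * [[1525/144, 85/12], [85/12, 417/64]]
first-kind symbols [ij,l] = (1/2)(d_i g_jl + d_j g_il - d_l g_ij): [ss,s] = E_s/2 = -1/32, [ss,t] = F_s - E_t/2 = 43/96, [st,s] = E_t/2 = -1/32, [st,t] = G_s/2 = 0, [tt,s] = F_t - G_s/2 = 1/6, [tt,t] = G_t/2 = 10/3
Gamma^s_ij = (G*[ij,s] - F*[ij,t])/(EG - F^2), Gamma^t_ij = (E*[ij,t] - F*[ij,s])/(EG - F^2)

Answer: Gamma_sss = 5238/34705, Gamma_sst = -122/6941, Gamma_stt = 28064/20823, Gamma_tss = 49713/347050, Gamma_tst = -408/34705, Gamma_ttt = 42208/34705


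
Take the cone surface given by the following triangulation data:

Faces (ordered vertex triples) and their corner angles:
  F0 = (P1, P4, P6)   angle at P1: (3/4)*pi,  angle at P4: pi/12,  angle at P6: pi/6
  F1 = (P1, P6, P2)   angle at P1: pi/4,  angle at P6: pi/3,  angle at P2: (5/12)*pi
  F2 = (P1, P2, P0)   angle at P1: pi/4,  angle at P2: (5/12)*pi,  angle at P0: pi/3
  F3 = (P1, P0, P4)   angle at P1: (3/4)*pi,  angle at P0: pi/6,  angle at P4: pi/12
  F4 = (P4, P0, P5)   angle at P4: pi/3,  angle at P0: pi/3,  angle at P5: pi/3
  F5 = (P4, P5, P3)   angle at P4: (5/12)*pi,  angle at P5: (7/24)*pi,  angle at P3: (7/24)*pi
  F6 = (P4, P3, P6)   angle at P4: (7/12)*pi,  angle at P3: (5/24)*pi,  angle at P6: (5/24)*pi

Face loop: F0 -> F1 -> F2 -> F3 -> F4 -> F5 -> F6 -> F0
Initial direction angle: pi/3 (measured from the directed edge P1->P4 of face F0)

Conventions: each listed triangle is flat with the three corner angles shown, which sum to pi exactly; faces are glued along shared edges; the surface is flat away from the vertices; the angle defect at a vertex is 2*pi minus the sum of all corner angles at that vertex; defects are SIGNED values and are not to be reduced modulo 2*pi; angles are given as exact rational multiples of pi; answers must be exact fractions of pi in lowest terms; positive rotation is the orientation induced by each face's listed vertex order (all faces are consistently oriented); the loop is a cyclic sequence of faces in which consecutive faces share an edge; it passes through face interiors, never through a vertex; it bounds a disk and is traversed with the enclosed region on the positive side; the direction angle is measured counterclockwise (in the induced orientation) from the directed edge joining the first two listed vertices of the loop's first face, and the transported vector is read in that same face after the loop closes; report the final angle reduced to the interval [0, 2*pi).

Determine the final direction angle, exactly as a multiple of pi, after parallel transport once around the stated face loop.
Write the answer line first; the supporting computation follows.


Answer: final direction angle = (5/6)*pi

enclosed vertex P1: corner angles sum to 2*pi, defect = 2*pi - 2*pi = 0
enclosed vertex P4: corner angles sum to (3/2)*pi, defect = 2*pi - (3/2)*pi = pi/2
transport around the loop rotates by the sum of enclosed defects; add to the initial angle mod 2*pi
final angle = pi/3 + pi/2 = (5/6)*pi (mod 2*pi)


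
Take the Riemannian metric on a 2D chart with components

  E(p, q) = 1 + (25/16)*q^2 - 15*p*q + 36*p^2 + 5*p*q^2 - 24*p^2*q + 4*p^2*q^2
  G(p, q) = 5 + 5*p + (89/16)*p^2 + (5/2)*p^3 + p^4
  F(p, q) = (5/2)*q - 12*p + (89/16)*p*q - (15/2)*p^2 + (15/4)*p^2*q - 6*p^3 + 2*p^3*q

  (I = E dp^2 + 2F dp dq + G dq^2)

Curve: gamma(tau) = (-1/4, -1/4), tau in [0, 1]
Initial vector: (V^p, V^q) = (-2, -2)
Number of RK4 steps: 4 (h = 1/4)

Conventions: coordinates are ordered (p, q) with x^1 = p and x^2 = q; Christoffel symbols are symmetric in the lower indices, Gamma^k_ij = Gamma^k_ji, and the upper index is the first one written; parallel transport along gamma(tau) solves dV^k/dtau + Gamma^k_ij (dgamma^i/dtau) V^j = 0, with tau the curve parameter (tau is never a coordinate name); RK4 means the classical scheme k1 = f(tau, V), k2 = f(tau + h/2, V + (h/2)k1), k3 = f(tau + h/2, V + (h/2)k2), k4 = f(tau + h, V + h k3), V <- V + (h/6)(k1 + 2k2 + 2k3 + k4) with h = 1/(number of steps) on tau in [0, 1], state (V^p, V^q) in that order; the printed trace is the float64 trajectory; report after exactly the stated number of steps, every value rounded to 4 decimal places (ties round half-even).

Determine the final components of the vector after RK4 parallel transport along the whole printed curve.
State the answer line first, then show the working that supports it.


Answer: V^p = -2.0000, V^q = -2.0000

gamma'(tau) = (0, 0); f(tau, V)^k = -Gamma^k_ij(gamma(tau)) gamma'^i(tau) V^j; h = 1/4; intermediate values shown to 6 dp
curve data and Christoffel symbols at the stage parameters:
  tau = 0.000000: gamma = (-0.250000, -0.250000), gamma' = (0.000000, 0.000000); Gamma_ppp = -1.474679, Gamma_ppq = 0.170155, Gamma_pqq = 0.000000, Gamma_qpp = -1.966239, Gamma_qpq = 0.226874, Gamma_qqq = 0.000000
  tau = 0.125000: gamma = (-0.250000, -0.250000), gamma' = (0.000000, 0.000000); Gamma_ppp = -1.474679, Gamma_ppq = 0.170155, Gamma_pqq = 0.000000, Gamma_qpp = -1.966239, Gamma_qpq = 0.226874, Gamma_qqq = 0.000000
  tau = 0.250000: gamma = (-0.250000, -0.250000), gamma' = (0.000000, 0.000000); Gamma_ppp = -1.474679, Gamma_ppq = 0.170155, Gamma_pqq = 0.000000, Gamma_qpp = -1.966239, Gamma_qpq = 0.226874, Gamma_qqq = 0.000000
  tau = 0.375000: gamma = (-0.250000, -0.250000), gamma' = (0.000000, 0.000000); Gamma_ppp = -1.474679, Gamma_ppq = 0.170155, Gamma_pqq = 0.000000, Gamma_qpp = -1.966239, Gamma_qpq = 0.226874, Gamma_qqq = 0.000000
  tau = 0.500000: gamma = (-0.250000, -0.250000), gamma' = (0.000000, 0.000000); Gamma_ppp = -1.474679, Gamma_ppq = 0.170155, Gamma_pqq = 0.000000, Gamma_qpp = -1.966239, Gamma_qpq = 0.226874, Gamma_qqq = 0.000000
  tau = 0.625000: gamma = (-0.250000, -0.250000), gamma' = (0.000000, 0.000000); Gamma_ppp = -1.474679, Gamma_ppq = 0.170155, Gamma_pqq = 0.000000, Gamma_qpp = -1.966239, Gamma_qpq = 0.226874, Gamma_qqq = 0.000000
  tau = 0.750000: gamma = (-0.250000, -0.250000), gamma' = (0.000000, 0.000000); Gamma_ppp = -1.474679, Gamma_ppq = 0.170155, Gamma_pqq = 0.000000, Gamma_qpp = -1.966239, Gamma_qpq = 0.226874, Gamma_qqq = 0.000000
  tau = 0.875000: gamma = (-0.250000, -0.250000), gamma' = (0.000000, 0.000000); Gamma_ppp = -1.474679, Gamma_ppq = 0.170155, Gamma_pqq = 0.000000, Gamma_qpp = -1.966239, Gamma_qpq = 0.226874, Gamma_qqq = 0.000000
  tau = 1.000000: gamma = (-0.250000, -0.250000), gamma' = (0.000000, 0.000000); Gamma_ppp = -1.474679, Gamma_ppq = 0.170155, Gamma_pqq = 0.000000, Gamma_qpp = -1.966239, Gamma_qpq = 0.226874, Gamma_qqq = 0.000000
step 0: V^p = -2.0000, V^q = -2.0000
step 1: k1 = (0.000000, 0.000000), k2 = (0.000000, 0.000000), k3 = (0.000000, 0.000000), k4 = (0.000000, 0.000000); V <- V + (h/6)(k1 + 2k2 + 2k3 + k4): V^p = -2.0000, V^q = -2.0000
step 2: k1 = (0.000000, 0.000000), k2 = (0.000000, 0.000000), k3 = (0.000000, 0.000000), k4 = (0.000000, 0.000000); V <- V + (h/6)(k1 + 2k2 + 2k3 + k4): V^p = -2.0000, V^q = -2.0000
step 3: k1 = (0.000000, 0.000000), k2 = (0.000000, 0.000000), k3 = (0.000000, 0.000000), k4 = (0.000000, 0.000000); V <- V + (h/6)(k1 + 2k2 + 2k3 + k4): V^p = -2.0000, V^q = -2.0000
step 4: k1 = (0.000000, 0.000000), k2 = (0.000000, 0.000000), k3 = (0.000000, 0.000000), k4 = (0.000000, 0.000000); V <- V + (h/6)(k1 + 2k2 + 2k3 + k4): V^p = -2.0000, V^q = -2.0000


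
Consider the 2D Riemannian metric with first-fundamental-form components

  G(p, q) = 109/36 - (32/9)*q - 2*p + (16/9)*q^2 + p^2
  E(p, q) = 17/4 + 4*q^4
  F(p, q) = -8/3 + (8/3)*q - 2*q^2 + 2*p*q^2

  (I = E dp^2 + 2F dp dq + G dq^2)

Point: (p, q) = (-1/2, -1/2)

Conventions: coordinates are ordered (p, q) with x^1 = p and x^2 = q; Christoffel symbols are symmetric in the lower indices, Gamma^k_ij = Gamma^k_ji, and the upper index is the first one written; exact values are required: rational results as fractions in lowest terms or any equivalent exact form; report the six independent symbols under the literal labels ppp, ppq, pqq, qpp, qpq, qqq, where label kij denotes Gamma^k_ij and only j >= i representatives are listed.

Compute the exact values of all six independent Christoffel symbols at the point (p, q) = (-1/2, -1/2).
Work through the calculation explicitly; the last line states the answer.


E = 9/2, F = -19/4, G = 13/2 at the point
E_p = 0, E_q = -2, F_p = 1/2, F_q = 17/3, G_p = -3, G_q = -16/3
EG - F^2 = 107/16;  g^inv = (16/107) * [[13/2, 19/4], [19/4, 9/2]]
first-kind symbols [ij,l] = (1/2)(d_i g_jl + d_j g_il - d_l g_ij): [pp,p] = E_p/2 = 0, [pp,q] = F_p - E_q/2 = 3/2, [pq,p] = E_q/2 = -1, [pq,q] = G_p/2 = -3/2, [qq,p] = F_q - G_p/2 = 43/6, [qq,q] = G_q/2 = -8/3
Gamma^p_ij = (G*[ij,p] - F*[ij,q])/(EG - F^2), Gamma^q_ij = (E*[ij,q] - F*[ij,p])/(EG - F^2)

Answer: Gamma_ppp = 114/107, Gamma_ppq = -218/107, Gamma_pqq = 1628/321, Gamma_qpp = 108/107, Gamma_qpq = -184/107, Gamma_qqq = 1058/321


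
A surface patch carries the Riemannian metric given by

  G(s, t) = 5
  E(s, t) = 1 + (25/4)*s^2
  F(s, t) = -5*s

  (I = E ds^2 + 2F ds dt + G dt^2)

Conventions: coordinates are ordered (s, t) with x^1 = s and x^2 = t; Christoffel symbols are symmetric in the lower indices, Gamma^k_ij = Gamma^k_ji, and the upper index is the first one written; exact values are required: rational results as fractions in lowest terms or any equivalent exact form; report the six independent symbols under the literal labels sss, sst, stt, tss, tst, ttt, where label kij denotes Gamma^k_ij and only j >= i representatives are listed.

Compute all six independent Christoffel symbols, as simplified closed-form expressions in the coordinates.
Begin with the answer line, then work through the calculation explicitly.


Answer: Gamma_sss = 5*s/(5*s^2 + 4), Gamma_sst = 0, Gamma_stt = 0, Gamma_tss = -4/(5*s^2 + 4), Gamma_tst = 0, Gamma_ttt = 0

E = 1 + (25/4)*s^2; F = -5*s; G = 5
Gamma^k_ij = (1/2) g^{kl} (d_i g_jl + d_j g_il - d_l g_ij), with g^inv = (1/(EG-F^2)) [[G, -F], [-F, E]]
first partials: E_s = (25/2)*s, E_t = 0, F_s = -5, F_t = 0, G_s = 0, G_t = 0
D = EG - F^2 = 5 + (25/4)*s^2
expanded: Gamma^s_ss = (G E_s - 2F F_s + F E_t)/(2D), Gamma^s_st = (G E_t - F G_s)/(2D), Gamma^s_tt = (2G F_t - G G_s - F G_t)/(2D), Gamma^t_ss = (2E F_s - E E_t - F E_s)/(2D), Gamma^t_st = (E G_s - F E_t)/(2D), Gamma^t_tt = (E G_t - 2F F_t + F G_s)/(2D); substitute and cancel common factors


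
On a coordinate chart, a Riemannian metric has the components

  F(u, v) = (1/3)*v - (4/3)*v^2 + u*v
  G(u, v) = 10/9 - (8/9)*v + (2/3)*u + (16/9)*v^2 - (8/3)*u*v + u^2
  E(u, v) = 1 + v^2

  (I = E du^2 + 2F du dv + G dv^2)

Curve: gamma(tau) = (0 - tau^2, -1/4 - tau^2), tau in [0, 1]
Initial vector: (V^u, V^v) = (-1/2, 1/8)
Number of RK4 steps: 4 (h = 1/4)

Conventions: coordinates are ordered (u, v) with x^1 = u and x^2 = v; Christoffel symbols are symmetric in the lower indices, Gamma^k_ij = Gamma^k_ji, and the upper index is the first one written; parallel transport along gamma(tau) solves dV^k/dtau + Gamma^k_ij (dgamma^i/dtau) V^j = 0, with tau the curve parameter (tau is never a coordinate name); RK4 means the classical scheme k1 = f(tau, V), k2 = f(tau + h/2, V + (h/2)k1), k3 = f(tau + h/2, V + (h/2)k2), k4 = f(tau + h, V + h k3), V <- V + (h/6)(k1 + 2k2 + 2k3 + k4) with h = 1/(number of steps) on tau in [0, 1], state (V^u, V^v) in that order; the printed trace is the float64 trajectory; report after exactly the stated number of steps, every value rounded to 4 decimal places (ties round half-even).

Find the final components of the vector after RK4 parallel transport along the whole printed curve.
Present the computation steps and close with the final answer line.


gamma'(tau) = (-2*tau, -2*tau); f(tau, V)^k = -Gamma^k_ij(gamma(tau)) gamma'^i(tau) V^j; h = 1/4; intermediate values shown to 6 dp
curve data and Christoffel symbols at the stage parameters:
  tau = 0.000000: gamma = (0.000000, -0.250000), gamma' = (0.000000, 0.000000); Gamma_uuu = 0.000000, Gamma_uuv = -0.165899, Gamma_uvv = 0.221198, Gamma_vuu = 0.000000, Gamma_vuv = 0.442396, Gamma_vvv = -0.589862
  tau = 0.125000: gamma = (-0.015625, -0.265625), gamma' = (-0.250000, -0.250000); Gamma_uuu = 0.000000, Gamma_uuv = -0.174527, Gamma_uvv = 0.232702, Gamma_vuu = 0.000000, Gamma_vuv = 0.441450, Gamma_vvv = -0.588600
  tau = 0.250000: gamma = (-0.062500, -0.312500), gamma' = (-0.500000, -0.500000); Gamma_uuu = 0.000000, Gamma_uuv = -0.199005, Gamma_uvv = 0.265340, Gamma_vuu = 0.000000, Gamma_vuv = 0.437811, Gamma_vvv = -0.583748
  tau = 0.375000: gamma = (-0.140625, -0.390625), gamma' = (-0.750000, -0.750000); Gamma_uuu = 0.000000, Gamma_uuv = -0.235071, Gamma_uvv = 0.313428, Gamma_vuu = 0.000000, Gamma_vuv = 0.429397, Gamma_vvv = -0.572529
  tau = 0.500000: gamma = (-0.250000, -0.500000), gamma' = (-1.000000, -1.000000); Gamma_uuu = 0.000000, Gamma_uuv = -0.275862, Gamma_uvv = 0.367816, Gamma_vuu = 0.000000, Gamma_vuv = 0.413793, Gamma_vvv = -0.551724
  tau = 0.625000: gamma = (-0.390625, -0.640625), gamma' = (-1.250000, -1.250000); Gamma_uuu = 0.000000, Gamma_uuv = -0.313201, Gamma_uvv = 0.417602, Gamma_vuu = 0.000000, Gamma_vuv = 0.389592, Gamma_vvv = -0.519456
  tau = 0.750000: gamma = (-0.562500, -0.812500), gamma' = (-1.500000, -1.500000); Gamma_uuu = 0.000000, Gamma_uuv = -0.339993, Gamma_uvv = 0.453324, Gamma_vuu = 0.000000, Gamma_vuv = 0.357428, Gamma_vvv = -0.476571
  tau = 0.875000: gamma = (-0.765625, -1.015625), gamma' = (-1.750000, -1.750000); Gamma_uuu = 0.000000, Gamma_uuv = -0.352483, Gamma_uvv = 0.469977, Gamma_vuu = 0.000000, Gamma_vuv = 0.319946, Gamma_vvv = -0.426594
  tau = 1.000000: gamma = (-1.000000, -1.250000), gamma' = (-2.000000, -2.000000); Gamma_uuu = 0.000000, Gamma_uuv = -0.350877, Gamma_uvv = 0.467836, Gamma_vuu = 0.000000, Gamma_vuv = 0.280702, Gamma_vvv = -0.374269
step 0: V^u = -0.5000, V^v = 0.1250
step 1: k1 = (0.000000, 0.000000), k2 = (0.023634, -0.059780), k3 = (0.023396, -0.059179), k4 = (0.052824, -0.116214); V <- V + (h/6)(k1 + 2k2 + 2k3 + k4): V^u = -0.4939, V^v = 0.1102
step 2: k1 = (0.052799, -0.116157), k2 = (0.091535, -0.167203), k3 = (0.090306, -0.164959), k4 = (0.136360, -0.204540); V <- V + (h/6)(k1 + 2k2 + 2k3 + k4): V^u = -0.4708, V^v = 0.0692
step 3: k1 = (0.136252, -0.204377), k2 = (0.183366, -0.228089), k3 = (0.180673, -0.224740), k4 = (0.219303, -0.230550); V <- V + (h/6)(k1 + 2k2 + 2k3 + k4): V^u = -0.4257, V^v = 0.0133
step 4: k1 = (0.219367, -0.230617), k2 = (0.242489, -0.220105), k3 = (0.240976, -0.218732), k4 = (0.246786, -0.197429); V <- V + (h/6)(k1 + 2k2 + 2k3 + k4): V^u = -0.3660, V^v = -0.0411

Answer: V^u = -0.3660, V^v = -0.0411


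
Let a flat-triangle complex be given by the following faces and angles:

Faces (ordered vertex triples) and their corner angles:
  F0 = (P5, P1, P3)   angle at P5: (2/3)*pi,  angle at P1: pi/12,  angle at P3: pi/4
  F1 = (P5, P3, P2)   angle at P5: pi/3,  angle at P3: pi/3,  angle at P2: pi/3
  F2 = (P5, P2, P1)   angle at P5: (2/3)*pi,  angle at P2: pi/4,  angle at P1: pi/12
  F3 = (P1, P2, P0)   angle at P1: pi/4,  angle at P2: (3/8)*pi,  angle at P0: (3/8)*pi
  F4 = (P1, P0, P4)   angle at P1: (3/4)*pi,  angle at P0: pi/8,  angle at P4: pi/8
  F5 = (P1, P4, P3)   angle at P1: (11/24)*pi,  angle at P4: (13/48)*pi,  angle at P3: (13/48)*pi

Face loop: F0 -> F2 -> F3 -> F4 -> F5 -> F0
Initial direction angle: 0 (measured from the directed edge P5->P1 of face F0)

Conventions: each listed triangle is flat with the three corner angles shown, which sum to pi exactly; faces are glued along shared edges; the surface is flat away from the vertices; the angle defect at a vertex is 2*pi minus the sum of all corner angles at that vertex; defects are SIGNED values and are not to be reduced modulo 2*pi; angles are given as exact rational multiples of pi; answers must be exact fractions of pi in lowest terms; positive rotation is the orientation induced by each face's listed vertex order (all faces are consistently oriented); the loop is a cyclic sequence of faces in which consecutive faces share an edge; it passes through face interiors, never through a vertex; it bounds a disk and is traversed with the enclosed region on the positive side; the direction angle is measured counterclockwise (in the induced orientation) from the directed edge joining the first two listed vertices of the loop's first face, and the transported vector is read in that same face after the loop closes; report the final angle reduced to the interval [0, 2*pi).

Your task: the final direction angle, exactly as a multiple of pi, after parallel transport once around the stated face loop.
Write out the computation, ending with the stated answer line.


enclosed vertex P1: corner angles sum to (13/8)*pi, defect = 2*pi - (13/8)*pi = (3/8)*pi
holonomy = initial angle + sum of enclosed defects (mod 2*pi), positive in the induced orientation
final angle = 0 + (3/8)*pi = (3/8)*pi (mod 2*pi)

Answer: final direction angle = (3/8)*pi


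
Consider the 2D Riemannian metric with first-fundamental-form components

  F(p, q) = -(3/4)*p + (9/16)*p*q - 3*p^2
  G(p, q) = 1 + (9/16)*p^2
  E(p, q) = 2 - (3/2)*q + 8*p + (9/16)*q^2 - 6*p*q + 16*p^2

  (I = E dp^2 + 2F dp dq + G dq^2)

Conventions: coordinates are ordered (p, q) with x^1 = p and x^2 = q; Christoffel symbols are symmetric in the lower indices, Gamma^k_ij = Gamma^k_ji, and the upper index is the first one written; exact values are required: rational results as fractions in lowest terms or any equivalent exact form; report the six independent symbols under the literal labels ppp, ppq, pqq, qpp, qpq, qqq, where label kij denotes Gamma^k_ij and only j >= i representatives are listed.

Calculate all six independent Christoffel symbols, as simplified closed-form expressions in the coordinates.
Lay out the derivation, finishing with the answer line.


E = 2 - (3/2)*q + 8*p + (9/16)*q^2 - 6*p*q + 16*p^2; F = -(3/4)*p + (9/16)*p*q - 3*p^2; G = 1 + (9/16)*p^2
Gamma^k_ij = (1/2) g^{kl} (d_i g_jl + d_j g_il - d_l g_ij), with g^inv = (1/(EG-F^2)) [[G, -F], [-F, E]]
first partials: E_p = 8 - 6*q + 32*p, E_q = -3/2 + (9/8)*q - 6*p, F_p = -3/4 + (9/16)*q - 6*p, F_q = (9/16)*p, G_p = (9/8)*p, G_q = 0
D = EG - F^2 = 2 - (3/2)*q + 8*p + (9/16)*q^2 - 6*p*q + (265/16)*p^2
expanded: Gamma^p_pp = (G E_p - 2F F_p + F E_q)/(2D), Gamma^p_pq = (G E_q - F G_p)/(2D), Gamma^p_qq = (2G F_q - G G_p - F G_q)/(2D), Gamma^q_pp = (2E F_p - E E_q - F E_p)/(2D), Gamma^q_pq = (E G_p - F E_q)/(2D), Gamma^q_qq = (E G_q - 2F F_q + F G_p)/(2D); substitute and cancel common factors

Answer: Gamma_ppp = (256*p - 48*q + 64)/(265*p^2 - 96*p*q + 128*p + 9*q^2 - 24*q + 32), Gamma_ppq = (-48*p + 9*q - 12)/(265*p^2 - 96*p*q + 128*p + 9*q^2 - 24*q + 32), Gamma_pqq = 0, Gamma_qpp = -48*p/(265*p^2 - 96*p*q + 128*p + 9*q^2 - 24*q + 32), Gamma_qpq = 9*p/(265*p^2 - 96*p*q + 128*p + 9*q^2 - 24*q + 32), Gamma_qqq = 0


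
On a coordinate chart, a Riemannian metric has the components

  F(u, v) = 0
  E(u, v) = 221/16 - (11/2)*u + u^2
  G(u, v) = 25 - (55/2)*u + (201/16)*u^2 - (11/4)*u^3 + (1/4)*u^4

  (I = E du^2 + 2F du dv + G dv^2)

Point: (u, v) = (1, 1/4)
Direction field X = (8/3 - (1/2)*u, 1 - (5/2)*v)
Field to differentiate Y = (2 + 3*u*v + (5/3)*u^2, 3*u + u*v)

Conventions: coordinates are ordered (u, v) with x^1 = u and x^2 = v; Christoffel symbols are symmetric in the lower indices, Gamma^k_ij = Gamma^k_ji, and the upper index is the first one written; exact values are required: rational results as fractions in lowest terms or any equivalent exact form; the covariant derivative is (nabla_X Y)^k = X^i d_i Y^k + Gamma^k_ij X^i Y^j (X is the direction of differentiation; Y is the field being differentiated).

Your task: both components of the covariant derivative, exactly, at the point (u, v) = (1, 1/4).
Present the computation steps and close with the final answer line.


E = 149/16, F = 0, G = 121/16 at the point
E_u = -7/2, E_v = 0, F_u = 0, F_v = 0, G_u = -77/8, G_v = 0
EG - F^2 = 18029/256;  g^inv = (256/18029) * [[121/16, 0], [0, 149/16]]
first-kind symbols [ij,l] = (1/2)(d_i g_jl + d_j g_il - d_l g_ij): [uu,u] = E_u/2 = -7/4, [uu,v] = F_u - E_v/2 = 0, [uv,u] = E_v/2 = 0, [uv,v] = G_u/2 = -77/16, [vv,u] = F_v - G_u/2 = 77/16, [vv,v] = G_v/2 = 0
Gamma^u_ij = (G*[ij,u] - F*[ij,v])/(EG - F^2), Gamma^v_ij = (E*[ij,v] - F*[ij,u])/(EG - F^2)
Gamma_uuu = -28/149, Gamma_uuv = 0, Gamma_uvv = 77/149, Gamma_vuu = 0, Gamma_vuv = -7/11, Gamma_vvv = 0
X = (13/6, 3/8), Y = (53/12, 13/4) at the point

Answer: (nabla_X Y)^u = 125929/14304, (nabla_X Y)^v = 1987/1056


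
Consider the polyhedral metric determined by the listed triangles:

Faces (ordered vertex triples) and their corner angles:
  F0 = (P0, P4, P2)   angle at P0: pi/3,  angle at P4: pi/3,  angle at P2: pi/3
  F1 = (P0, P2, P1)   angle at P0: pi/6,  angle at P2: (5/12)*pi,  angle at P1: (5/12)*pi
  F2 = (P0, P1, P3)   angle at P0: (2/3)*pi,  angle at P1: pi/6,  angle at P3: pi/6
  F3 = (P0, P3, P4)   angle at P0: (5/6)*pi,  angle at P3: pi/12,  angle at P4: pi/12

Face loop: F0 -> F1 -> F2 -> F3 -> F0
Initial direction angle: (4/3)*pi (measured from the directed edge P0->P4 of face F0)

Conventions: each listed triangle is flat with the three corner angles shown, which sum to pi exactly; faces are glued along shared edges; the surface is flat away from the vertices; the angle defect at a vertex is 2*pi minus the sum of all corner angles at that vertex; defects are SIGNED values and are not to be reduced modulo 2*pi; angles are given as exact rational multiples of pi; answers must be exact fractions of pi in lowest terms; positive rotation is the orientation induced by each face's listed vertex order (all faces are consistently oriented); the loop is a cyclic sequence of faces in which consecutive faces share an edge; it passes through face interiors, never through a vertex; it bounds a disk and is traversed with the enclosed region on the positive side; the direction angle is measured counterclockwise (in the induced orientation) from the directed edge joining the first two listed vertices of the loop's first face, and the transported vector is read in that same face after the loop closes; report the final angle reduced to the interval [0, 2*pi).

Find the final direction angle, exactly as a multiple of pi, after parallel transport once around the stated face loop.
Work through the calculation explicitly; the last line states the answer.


enclosed vertex P0: corner angles sum to 2*pi, defect = 2*pi - 2*pi = 0
summing the enclosed defects onto the initial angle, mod 2*pi in the induced orientation:
final angle = (4/3)*pi + 0 = (4/3)*pi (mod 2*pi)

Answer: final direction angle = (4/3)*pi


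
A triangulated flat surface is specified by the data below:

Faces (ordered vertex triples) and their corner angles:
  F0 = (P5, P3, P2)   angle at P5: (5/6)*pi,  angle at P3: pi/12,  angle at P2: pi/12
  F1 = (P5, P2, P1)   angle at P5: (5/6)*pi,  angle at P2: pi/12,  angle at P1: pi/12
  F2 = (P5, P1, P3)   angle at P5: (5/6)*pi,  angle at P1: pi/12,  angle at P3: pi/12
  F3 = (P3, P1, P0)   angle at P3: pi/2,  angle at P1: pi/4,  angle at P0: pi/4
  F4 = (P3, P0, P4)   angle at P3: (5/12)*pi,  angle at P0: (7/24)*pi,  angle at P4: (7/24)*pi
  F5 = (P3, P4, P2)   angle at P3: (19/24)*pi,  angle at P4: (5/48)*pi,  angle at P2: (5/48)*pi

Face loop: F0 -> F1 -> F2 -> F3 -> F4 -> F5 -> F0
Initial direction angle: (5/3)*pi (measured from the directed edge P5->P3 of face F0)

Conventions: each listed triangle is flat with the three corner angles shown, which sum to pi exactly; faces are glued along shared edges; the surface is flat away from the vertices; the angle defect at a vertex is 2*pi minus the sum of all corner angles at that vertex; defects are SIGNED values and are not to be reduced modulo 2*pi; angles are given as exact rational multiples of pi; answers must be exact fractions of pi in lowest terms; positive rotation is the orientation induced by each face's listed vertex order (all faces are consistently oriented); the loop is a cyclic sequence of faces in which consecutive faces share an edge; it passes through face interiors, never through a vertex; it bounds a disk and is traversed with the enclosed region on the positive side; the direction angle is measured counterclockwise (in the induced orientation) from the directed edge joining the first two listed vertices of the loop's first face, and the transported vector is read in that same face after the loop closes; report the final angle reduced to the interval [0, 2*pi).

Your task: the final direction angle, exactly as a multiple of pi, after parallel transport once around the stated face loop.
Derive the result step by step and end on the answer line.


enclosed vertex P3: corner angles sum to (15/8)*pi, defect = 2*pi - (15/8)*pi = pi/8
enclosed vertex P5: corner angles sum to (5/2)*pi, defect = 2*pi - (5/2)*pi = -pi/2
summing the enclosed defects onto the initial angle, mod 2*pi in the induced orientation:
final angle = (5/3)*pi - (3/8)*pi = (31/24)*pi (mod 2*pi)

Answer: final direction angle = (31/24)*pi


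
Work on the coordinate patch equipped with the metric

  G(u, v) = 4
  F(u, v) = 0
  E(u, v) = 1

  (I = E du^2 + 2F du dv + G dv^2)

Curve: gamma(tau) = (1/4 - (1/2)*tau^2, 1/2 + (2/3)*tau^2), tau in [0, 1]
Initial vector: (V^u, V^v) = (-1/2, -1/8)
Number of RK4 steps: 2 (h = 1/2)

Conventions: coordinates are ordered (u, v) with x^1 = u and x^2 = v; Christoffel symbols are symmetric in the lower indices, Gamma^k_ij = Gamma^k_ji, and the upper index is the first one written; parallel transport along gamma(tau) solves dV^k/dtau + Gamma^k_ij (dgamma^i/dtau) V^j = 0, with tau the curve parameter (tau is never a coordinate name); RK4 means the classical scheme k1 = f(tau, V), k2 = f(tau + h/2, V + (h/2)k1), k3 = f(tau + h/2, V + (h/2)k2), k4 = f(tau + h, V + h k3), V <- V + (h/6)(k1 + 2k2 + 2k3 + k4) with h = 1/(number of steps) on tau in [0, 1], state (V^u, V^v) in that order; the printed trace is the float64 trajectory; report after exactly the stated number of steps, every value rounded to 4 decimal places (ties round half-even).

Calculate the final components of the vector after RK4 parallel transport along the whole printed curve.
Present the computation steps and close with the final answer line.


gamma'(tau) = (-tau, (4/3)*tau); f(tau, V)^k = -Gamma^k_ij(gamma(tau)) gamma'^i(tau) V^j; h = 1/2; intermediate values shown to 6 dp
curve data and Christoffel symbols at the stage parameters:
  tau = 0.000000: gamma = (0.250000, 0.500000), gamma' = (0.000000, 0.000000); Gamma_uuu = 0.000000, Gamma_uuv = 0.000000, Gamma_uvv = 0.000000, Gamma_vuu = 0.000000, Gamma_vuv = 0.000000, Gamma_vvv = 0.000000
  tau = 0.250000: gamma = (0.218750, 0.541667), gamma' = (-0.250000, 0.333333); Gamma_uuu = 0.000000, Gamma_uuv = 0.000000, Gamma_uvv = 0.000000, Gamma_vuu = 0.000000, Gamma_vuv = 0.000000, Gamma_vvv = 0.000000
  tau = 0.500000: gamma = (0.125000, 0.666667), gamma' = (-0.500000, 0.666667); Gamma_uuu = 0.000000, Gamma_uuv = 0.000000, Gamma_uvv = 0.000000, Gamma_vuu = 0.000000, Gamma_vuv = 0.000000, Gamma_vvv = 0.000000
  tau = 0.750000: gamma = (-0.031250, 0.875000), gamma' = (-0.750000, 1.000000); Gamma_uuu = 0.000000, Gamma_uuv = 0.000000, Gamma_uvv = 0.000000, Gamma_vuu = 0.000000, Gamma_vuv = 0.000000, Gamma_vvv = 0.000000
  tau = 1.000000: gamma = (-0.250000, 1.166667), gamma' = (-1.000000, 1.333333); Gamma_uuu = 0.000000, Gamma_uuv = 0.000000, Gamma_uvv = 0.000000, Gamma_vuu = 0.000000, Gamma_vuv = 0.000000, Gamma_vvv = 0.000000
step 0: V^u = -0.5000, V^v = -0.1250
step 1: k1 = (0.000000, 0.000000), k2 = (0.000000, 0.000000), k3 = (0.000000, 0.000000), k4 = (0.000000, 0.000000); V <- V + (h/6)(k1 + 2k2 + 2k3 + k4): V^u = -0.5000, V^v = -0.1250
step 2: k1 = (0.000000, 0.000000), k2 = (0.000000, 0.000000), k3 = (0.000000, 0.000000), k4 = (0.000000, 0.000000); V <- V + (h/6)(k1 + 2k2 + 2k3 + k4): V^u = -0.5000, V^v = -0.1250

Answer: V^u = -0.5000, V^v = -0.1250


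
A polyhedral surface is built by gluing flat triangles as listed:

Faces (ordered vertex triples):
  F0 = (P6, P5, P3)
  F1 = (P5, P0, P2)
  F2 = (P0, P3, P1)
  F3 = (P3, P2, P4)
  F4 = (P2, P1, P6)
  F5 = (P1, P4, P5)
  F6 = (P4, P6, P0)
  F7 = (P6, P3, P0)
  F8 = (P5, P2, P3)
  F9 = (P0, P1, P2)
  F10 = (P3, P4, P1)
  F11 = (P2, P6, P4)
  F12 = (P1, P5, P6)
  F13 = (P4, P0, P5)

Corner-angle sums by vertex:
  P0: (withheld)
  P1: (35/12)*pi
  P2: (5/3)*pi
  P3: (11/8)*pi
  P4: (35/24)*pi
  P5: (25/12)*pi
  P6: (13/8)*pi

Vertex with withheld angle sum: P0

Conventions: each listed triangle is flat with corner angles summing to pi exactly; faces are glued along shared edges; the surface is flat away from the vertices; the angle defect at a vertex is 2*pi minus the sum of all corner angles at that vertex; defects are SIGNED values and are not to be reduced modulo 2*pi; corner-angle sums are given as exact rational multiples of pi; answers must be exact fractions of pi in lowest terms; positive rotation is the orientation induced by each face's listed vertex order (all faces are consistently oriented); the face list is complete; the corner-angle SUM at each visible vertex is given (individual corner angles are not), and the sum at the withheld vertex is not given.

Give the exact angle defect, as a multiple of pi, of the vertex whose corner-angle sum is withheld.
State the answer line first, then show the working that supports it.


Answer: defect(P0) = (-7/8)*pi

V = 7, E = 21, F = 14; chi = V - E + F = 0
Gauss-Bonnet: total defect = 2*pi*chi = 0; visible defects sum to (7/8)*pi


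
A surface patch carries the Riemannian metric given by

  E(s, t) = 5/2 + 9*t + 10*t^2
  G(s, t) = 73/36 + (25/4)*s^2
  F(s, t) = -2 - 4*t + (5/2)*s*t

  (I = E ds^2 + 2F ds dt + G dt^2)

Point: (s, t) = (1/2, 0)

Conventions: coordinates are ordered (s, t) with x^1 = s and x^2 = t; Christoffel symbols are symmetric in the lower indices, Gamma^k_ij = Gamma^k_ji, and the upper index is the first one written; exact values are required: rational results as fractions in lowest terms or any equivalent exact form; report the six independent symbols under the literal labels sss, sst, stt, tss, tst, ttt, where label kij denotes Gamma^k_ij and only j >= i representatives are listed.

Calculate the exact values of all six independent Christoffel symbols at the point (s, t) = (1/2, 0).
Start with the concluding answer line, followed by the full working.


Answer: Gamma_sss = -2592/1433, Gamma_sst = 6453/1433, Gamma_stt = -24299/5732, Gamma_tss = -3240/1433, Gamma_tst = 4842/1433, Gamma_ttt = -3384/1433

E = 5/2, F = -2, G = 517/144 at the point
E_s = 0, E_t = 9, F_s = 0, F_t = -11/4, G_s = 25/4, G_t = 0
EG - F^2 = 1433/288;  g^inv = (288/1433) * [[517/144, 2], [2, 5/2]]
first-kind symbols [ij,l] = (1/2)(d_i g_jl + d_j g_il - d_l g_ij): [ss,s] = E_s/2 = 0, [ss,t] = F_s - E_t/2 = -9/2, [st,s] = E_t/2 = 9/2, [st,t] = G_s/2 = 25/8, [tt,s] = F_t - G_s/2 = -47/8, [tt,t] = G_t/2 = 0
Gamma^s_ij = (G*[ij,s] - F*[ij,t])/(EG - F^2), Gamma^t_ij = (E*[ij,t] - F*[ij,s])/(EG - F^2)


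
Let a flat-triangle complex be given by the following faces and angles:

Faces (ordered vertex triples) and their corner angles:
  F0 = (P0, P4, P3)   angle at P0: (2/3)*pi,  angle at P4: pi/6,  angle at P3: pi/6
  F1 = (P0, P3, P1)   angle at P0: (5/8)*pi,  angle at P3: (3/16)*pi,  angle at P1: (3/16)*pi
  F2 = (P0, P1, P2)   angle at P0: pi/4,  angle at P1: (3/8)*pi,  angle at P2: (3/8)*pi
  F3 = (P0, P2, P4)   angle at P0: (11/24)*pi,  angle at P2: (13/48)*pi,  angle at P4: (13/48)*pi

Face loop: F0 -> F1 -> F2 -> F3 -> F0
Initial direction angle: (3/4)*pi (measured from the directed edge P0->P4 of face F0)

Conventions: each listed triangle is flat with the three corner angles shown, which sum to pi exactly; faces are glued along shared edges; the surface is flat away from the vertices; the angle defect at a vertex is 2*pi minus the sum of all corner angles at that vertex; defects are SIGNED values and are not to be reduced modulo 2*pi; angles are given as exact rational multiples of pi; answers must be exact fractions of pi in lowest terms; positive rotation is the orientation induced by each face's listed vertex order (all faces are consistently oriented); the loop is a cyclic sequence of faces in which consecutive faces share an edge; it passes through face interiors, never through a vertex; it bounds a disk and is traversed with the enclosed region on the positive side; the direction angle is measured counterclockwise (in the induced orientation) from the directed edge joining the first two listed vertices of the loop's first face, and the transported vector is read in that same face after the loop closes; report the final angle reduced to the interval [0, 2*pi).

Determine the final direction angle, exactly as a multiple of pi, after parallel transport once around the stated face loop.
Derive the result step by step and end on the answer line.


enclosed vertex P0: corner angles sum to 2*pi, defect = 2*pi - 2*pi = 0
the final direction is the initial angle plus the enclosed defects, taken mod 2*pi in the induced orientation
final angle = (3/4)*pi + 0 = (3/4)*pi (mod 2*pi)

Answer: final direction angle = (3/4)*pi
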